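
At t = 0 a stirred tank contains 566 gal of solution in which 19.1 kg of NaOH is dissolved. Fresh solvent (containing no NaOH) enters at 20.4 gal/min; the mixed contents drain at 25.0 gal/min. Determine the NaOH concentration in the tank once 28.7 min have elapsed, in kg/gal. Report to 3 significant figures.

Total volume: dV/dt = Q_in − Q_out = -4.6000 gal/min, so V(t) = 566 − 4.6000 t and V(28.7) = 433.98 gal.
No NaOH enters, so dm/dt = −Q_out · (m/V).
dm/m = −Q_out dt/(V₀ − 4.6000 t); integrating gives ln(m/m₀) = −(Q_out/(Q_in−Q_out)) ln(V/V₀).
m = m₀ (V₀/V)^(Q_out/(Q_in−Q_out)) = 19.1 × (566/433.98)^(-5.4348) = 4.5097 kg.
C = m/V = 4.5097/433.98 = 0.010392 kg/gal.

0.0104 kg/gal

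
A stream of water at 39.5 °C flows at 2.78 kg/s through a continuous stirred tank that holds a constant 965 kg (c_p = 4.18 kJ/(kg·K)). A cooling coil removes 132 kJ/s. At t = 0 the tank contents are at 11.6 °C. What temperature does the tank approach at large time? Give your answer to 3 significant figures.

28.1 °C

First-law balance (no shaft work): M c_p dT/dt = ṁ c_p (T_in − T) − 132.
At steady state dT/dt = 0 ⇒ T_ss = T_in − Q̇/(ṁ c_p) = 39.5 − 132/(2.78·4.18) = 28.141 °C.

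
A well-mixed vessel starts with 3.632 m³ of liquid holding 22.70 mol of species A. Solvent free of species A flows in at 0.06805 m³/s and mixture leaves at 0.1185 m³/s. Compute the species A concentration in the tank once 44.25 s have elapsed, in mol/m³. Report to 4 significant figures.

Let m(t) be the amount of species A. Volume: V(t) = V₀ + (Q_in − Q_out) t = 3.632 − 0.0504500 t; V(44.25) = 1.39959 m³.
No species A enters, so dm/dt = −Q_out · (m/V).
Separate: dm/m = −Q_out dt/V(t) ⇒ ln(m/m₀) = −(Q_out/(Q_in−Q_out)) ln(V/V₀).
m = m₀ (V₀/V)^(Q_out/(Q_in−Q_out)) = 22.70 × (3.632/1.39959)^(-2.34886) = 2.41688 mol.
C = m/V = 2.41688/1.39959 = 1.72685 mol/m³.

1.727 mol/m³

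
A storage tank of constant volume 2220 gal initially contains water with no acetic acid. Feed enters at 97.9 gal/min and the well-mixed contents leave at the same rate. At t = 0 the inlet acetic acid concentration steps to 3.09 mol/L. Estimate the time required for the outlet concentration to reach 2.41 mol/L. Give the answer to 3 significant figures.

34.3 min

Mass balance on the solute (V constant): V dC/dt = Q(C_in − C), so τ = V/Q = 22.676 min.
C(t) = C_in + (C₀ − C_in) e^(−t/τ). Set C = 2.41 and solve for t:
e^(−t/τ) = (C − C_in)/(C₀ − C_in) = (2.41 − 3.09)/(0 − 3.09) = 0.22006
t = −τ ln(…) = 22.676 × 1.5138 = 34.328 min.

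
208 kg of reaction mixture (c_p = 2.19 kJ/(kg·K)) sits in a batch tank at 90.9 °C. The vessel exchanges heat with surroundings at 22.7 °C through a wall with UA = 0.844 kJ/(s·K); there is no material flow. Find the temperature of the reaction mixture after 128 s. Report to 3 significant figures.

Lumped-capacitance energy balance: M c_p dT/dt = UA(T_amb − T).
dT/dt = (T_ss − T)/τ with T_ss = T_amb = 22.700 °C, τ = M c_p/UA = 208·2.19/0.844 = 539.72 s.
T approaches T_ss exponentially: T(t) = T_ss + (T₀ − T_ss) e^(−t/τ).
T(128) = 22.700 + (68.200)·0.78886 = 76.500 °C.

76.5 °C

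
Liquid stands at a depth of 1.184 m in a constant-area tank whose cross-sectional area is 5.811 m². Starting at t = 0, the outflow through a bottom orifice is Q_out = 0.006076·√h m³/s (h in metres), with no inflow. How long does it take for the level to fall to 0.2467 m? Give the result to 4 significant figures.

1131 s

With no inflow, A dh/dt = −0.006076 √h.
∫ h^(−1/2) dh = −(0.006076/A) ∫ dt, giving 2√h = 2√h₀ − (0.006076/A) t.
t = 2A(√h₀ − √h)/0.006076 = 2·5.811·(√1.184 − √0.2467)/0.006076
  = 11.6220 × (1.08812 − 0.496689) / 0.006076 = 1131.27 s.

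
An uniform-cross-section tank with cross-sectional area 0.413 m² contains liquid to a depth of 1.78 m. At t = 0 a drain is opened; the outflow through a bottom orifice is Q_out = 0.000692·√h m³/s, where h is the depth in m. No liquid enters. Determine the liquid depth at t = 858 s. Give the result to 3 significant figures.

0.379 m

With no inflow, A dh/dt = −0.000692 √h.
∫ h^(−1/2) dh = −(0.000692/A) ∫ dt, giving 2√h = 2√h₀ − (0.000692/A) t.
√h = √1.78 − 0.000692·858/(2·0.413) = 1.3342 − 0.71881 = 0.61536.
h = 0.61536² = 0.37867 m.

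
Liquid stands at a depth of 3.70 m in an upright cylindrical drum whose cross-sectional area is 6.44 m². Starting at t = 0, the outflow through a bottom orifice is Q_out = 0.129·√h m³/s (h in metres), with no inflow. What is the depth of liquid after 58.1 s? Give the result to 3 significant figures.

1.80 m

Volume balance on the tank: A dh/dt = −0.129 √h.
Separate and integrate: 2(√h − √h₀) = −(0.129/A) t.
√h = √3.70 − 0.129·58.1/(2·6.44) = 1.9235 − 0.58190 = 1.3416.
h = 1.3416² = 1.8000 m.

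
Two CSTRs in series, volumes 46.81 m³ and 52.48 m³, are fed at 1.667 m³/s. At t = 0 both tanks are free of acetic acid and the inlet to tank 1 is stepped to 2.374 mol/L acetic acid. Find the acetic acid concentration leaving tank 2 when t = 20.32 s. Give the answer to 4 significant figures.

Each tank obeys Vᵢ dCᵢ/dt = Q(Cᵢ₋₁ − Cᵢ), so τᵢ = Vᵢ/Q.
τ₁ = 46.81/1.667 = 28.0804 s; τ₂ = 52.48/1.667 = 31.4817 s.
Solving the cascade with C₁(0)=C₂(0)=0 gives C₂(t) = C_in[1 − (τ₁ e^(−t/τ₁) − τ₂ e^(−t/τ₂))/(τ₁ − τ₂)].
At t = 20.32: e^(−t/τ₁) = 0.484985, e^(−t/τ₂) = 0.524424.
C₂ = 2.374·[1 − (28.0804·0.484985 − 31.4817·0.524424)/(-3.40132)] = 2.374·0.149978 = 0.356047 mol/L.

0.3560 mol/L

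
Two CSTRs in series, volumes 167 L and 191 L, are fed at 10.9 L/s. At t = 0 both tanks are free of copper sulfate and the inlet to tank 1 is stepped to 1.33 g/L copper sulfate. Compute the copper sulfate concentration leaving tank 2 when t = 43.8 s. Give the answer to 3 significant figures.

Time constants: τᵢ = Vᵢ/Q for each well-mixed tank.
τ₁ = 167/10.9 = 15.321 s; τ₂ = 191/10.9 = 17.523 s.
Tank 1: C₁ = C_in(1 − e^(−t/τ₁)). Tank 2 (τ₁ ≠ τ₂): C₂ = C_in[1 − (τ₁ e^(−t/τ₁) − τ₂ e^(−t/τ₂))/(τ₁ − τ₂)].
At t = 43.8: e^(−t/τ₁) = 0.057337, e^(−t/τ₂) = 0.082119.
C₂ = 1.33·[1 − (15.321·0.057337 − 17.523·0.082119)/(-2.2018)] = 1.33·0.74544 = 0.99143 g/L.

0.991 g/L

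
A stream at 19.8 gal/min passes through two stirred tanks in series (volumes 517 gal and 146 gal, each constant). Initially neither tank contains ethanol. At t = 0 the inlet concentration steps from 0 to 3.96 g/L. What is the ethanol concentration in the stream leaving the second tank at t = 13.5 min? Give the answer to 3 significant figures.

0.919 g/L

Species balance on tank i: dCᵢ/dt = (Cᵢ₋₁ − Cᵢ)/τᵢ with τᵢ = Vᵢ/Q.
τ₁ = 517/19.8 = 26.111 min; τ₂ = 146/19.8 = 7.3737 min.
Tank 1: C₁ = C_in(1 − e^(−t/τ₁)). Tank 2 (τ₁ ≠ τ₂): C₂ = C_in[1 − (τ₁ e^(−t/τ₁) − τ₂ e^(−t/τ₂))/(τ₁ − τ₂)].
At t = 13.5: e^(−t/τ₁) = 0.59629, e^(−t/τ₂) = 0.16028.
C₂ = 3.96·[1 − (26.111·0.59629 − 7.3737·0.16028)/(18.737)] = 3.96·0.23212 = 0.91920 g/L.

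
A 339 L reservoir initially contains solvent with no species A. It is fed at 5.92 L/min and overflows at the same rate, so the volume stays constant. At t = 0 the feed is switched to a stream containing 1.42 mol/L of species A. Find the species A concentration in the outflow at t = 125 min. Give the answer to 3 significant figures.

1.26 mol/L

Accumulation = in − out for the solute gives V dC/dt = Q(C_in − C).
Rewrite as dC/dt + C/τ = C_in/τ, τ = V/Q = 57.264 min.
C approaches C_in exponentially: C(t) = C_in + (C₀ − C_in) e^(−t/τ).
C(125) = 1.42 + (0 − 1.42)·e^(−125/57.264) = 1.42 + (-1.4200)·0.11272 = 1.2599 mol/L.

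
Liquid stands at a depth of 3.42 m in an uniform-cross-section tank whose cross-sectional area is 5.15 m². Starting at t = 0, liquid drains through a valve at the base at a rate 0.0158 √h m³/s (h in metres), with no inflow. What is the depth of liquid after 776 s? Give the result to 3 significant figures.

With no inflow, A dh/dt = −0.0158 √h.
∫ h^(−1/2) dh = −(0.0158/A) ∫ dt, giving 2√h = 2√h₀ − (0.0158/A) t.
√h = √3.42 − 0.0158·776/(2·5.15) = 1.8493 − 1.1904 = 0.65896.
h = 0.65896² = 0.43422 m.

0.434 m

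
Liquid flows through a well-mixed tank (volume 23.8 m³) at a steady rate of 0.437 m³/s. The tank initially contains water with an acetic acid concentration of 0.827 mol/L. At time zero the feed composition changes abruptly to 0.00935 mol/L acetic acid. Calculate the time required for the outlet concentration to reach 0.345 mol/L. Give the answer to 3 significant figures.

48.5 s

Species balance on the tank: V dC/dt = Q(C_in − C), so τ = V/Q = 54.462 s.
C(t) = C_in + (C₀ − C_in) e^(−t/τ). Set C = 0.345 and solve for t:
e^(−t/τ) = (C − C_in)/(C₀ − C_in) = (0.345 − 0.00935)/(0.827 − 0.00935) = 0.41051
t = −τ ln(…) = 54.462 × 0.89037 = 48.491 s.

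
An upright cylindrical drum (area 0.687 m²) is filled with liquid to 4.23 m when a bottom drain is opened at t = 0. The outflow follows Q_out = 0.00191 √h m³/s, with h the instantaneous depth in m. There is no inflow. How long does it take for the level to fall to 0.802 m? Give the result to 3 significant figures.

835 s

Volume balance on the tank: A dh/dt = −0.00191 √h.
This is separable: 2 d(√h)/dt = −0.00191/A, so √h = √h₀ − (0.00191/(2A)) t.
t = 2A(√h₀ − √h)/0.00191 = 2·0.687·(√4.23 − √0.802)/0.00191
  = 1.3740 × (2.0567 − 0.89554) / 0.00191 = 835.30 s.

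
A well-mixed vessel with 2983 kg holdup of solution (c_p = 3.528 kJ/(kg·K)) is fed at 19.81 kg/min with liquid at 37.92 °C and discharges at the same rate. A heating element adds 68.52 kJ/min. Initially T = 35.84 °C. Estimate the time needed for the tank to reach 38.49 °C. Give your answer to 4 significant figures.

Heat balance on the well-mixed liquid: M c_p dT/dt = ṁ c_p (T_in − T) + 68.52.
τ = M/ṁ = 150.581 min; T_ss = T_in + Q̇/(ṁ c_p) = 38.9004 °C.
T(t) = T_ss + (T₀ − T_ss) e^(−t/τ). Set T = 38.49:
e^(−t/τ) = (38.49 − 38.9004)/(35.84 − 38.9004) = 0.134101
t = −150.581 · ln(0.134101) = 302.541 min.

302.5 min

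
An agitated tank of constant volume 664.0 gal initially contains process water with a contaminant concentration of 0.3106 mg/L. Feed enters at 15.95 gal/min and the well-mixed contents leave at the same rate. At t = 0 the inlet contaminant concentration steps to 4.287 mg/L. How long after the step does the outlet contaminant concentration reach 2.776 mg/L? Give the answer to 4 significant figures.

40.28 min

Species balance: V dC/dt = Q(C_in − C) ⇒ τ = V/Q = 41.6301 min.
C(t) = C_in + (C₀ − C_in) e^(−t/τ). Set C = 2.776 and solve for t:
e^(−t/τ) = (C − C_in)/(C₀ − C_in) = (2.776 − 4.287)/(0.3106 − 4.287) = 0.379992
t = −τ ln(…) = 41.6301 × 0.967605 = 40.2815 min.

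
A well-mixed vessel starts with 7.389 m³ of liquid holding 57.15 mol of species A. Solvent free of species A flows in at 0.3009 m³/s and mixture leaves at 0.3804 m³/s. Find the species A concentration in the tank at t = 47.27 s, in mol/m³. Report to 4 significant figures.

0.5255 mol/m³

Let m(t) be the amount of species A. Volume: V(t) = V₀ + (Q_in − Q_out) t = 7.389 − 0.0795000 t; V(47.27) = 3.63103 m³.
No species A enters, so dm/dt = −Q_out · (m/V).
dm/m = −Q_out dt/(V₀ − 0.0795000 t); integrating gives ln(m/m₀) = −(Q_out/(Q_in−Q_out)) ln(V/V₀).
m = m₀ (V₀/V)^(Q_out/(Q_in−Q_out)) = 57.15 × (7.389/3.63103)^(-4.78491) = 1.90813 mol.
C = m/V = 1.90813/3.63103 = 0.525507 mol/m³.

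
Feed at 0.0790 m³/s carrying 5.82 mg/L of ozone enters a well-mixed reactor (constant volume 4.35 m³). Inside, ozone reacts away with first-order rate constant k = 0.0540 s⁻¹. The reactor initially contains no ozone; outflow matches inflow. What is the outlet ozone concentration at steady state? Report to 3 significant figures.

Species balance: V dC/dt = Q C_in − Q C − k V C.
Steady state (dC/dt = 0): C_ss = Q C_in/(Q + kV) = C_in/(1 + kV/Q).
C_ss = 0.0790·5.82/(0.0790 + 0.0540·4.35) = 0.45978/0.31390 = 1.4647 mg/L.

1.46 mg/L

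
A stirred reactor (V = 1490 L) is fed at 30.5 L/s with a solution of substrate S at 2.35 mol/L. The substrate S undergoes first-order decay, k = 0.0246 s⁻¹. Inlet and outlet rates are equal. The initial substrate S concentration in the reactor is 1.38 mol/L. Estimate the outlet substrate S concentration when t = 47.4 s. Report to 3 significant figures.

1.10 mol/L

Accumulation = in − out − consumed: V dC/dt = Q C_in − Q C − k V C.
This is linear with rate a = Q/V + k = 0.045070 s⁻¹.
C_ss = Q C_in/(Q + kV) = 1.0673 mol/L; C(t) = C_ss + (C₀ − C_ss) e^(−a t).
C(47.4) = 1.0673 + (0.31268)·e^(−0.045070·47.4) = 1.0673 + (0.31268)·0.11809 = 1.1042 mol/L.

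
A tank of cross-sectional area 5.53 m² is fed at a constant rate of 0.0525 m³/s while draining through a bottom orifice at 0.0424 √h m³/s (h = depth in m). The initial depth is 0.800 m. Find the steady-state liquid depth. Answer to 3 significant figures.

A dh/dt = Q_in − 0.0424 √h. Steady state requires inflow = outflow:
Q_in = 0.0424 √h_ss ⇒ √h_ss = 0.0525/0.0424 = 1.2382.
h_ss = 1.2382² = 1.5332 m. (Since h₀ = 0.800 m < h_ss, the level will rise toward this value.)

1.53 m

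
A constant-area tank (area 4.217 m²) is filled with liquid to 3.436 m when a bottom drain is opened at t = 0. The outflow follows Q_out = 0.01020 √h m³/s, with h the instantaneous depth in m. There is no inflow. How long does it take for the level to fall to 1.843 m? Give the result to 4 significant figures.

410.2 s

A dh/dt = −Q_out = −0.01020 √h.
∫ h^(−1/2) dh = −(0.01020/A) ∫ dt, giving 2√h = 2√h₀ − (0.01020/A) t.
t = 2A(√h₀ − √h)/0.01020 = 2·4.217·(√3.436 − √1.843)/0.01020
  = 8.43400 × (1.85365 − 1.35757) / 0.01020 = 410.185 s.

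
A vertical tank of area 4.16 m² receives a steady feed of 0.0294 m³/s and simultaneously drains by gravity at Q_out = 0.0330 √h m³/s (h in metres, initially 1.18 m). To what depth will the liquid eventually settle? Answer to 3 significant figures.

Mass balance (ρ constant): A dh/dt = Q_in − 0.0330 √h. At steady state dh/dt = 0:
Q_in = 0.0330 √h_ss ⇒ √h_ss = 0.0294/0.0330 = 0.89091.
h_ss = 0.89091² = 0.79372 m. (Since h₀ = 1.18 m > h_ss, the level will fall toward this value.)

0.794 m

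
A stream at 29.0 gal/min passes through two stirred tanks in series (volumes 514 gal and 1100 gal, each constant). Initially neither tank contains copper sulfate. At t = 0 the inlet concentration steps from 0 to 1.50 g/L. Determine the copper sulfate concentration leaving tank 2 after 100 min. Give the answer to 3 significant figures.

Each tank obeys Vᵢ dCᵢ/dt = Q(Cᵢ₋₁ − Cᵢ), so τᵢ = Vᵢ/Q.
τ₁ = 514/29.0 = 17.724 min; τ₂ = 1100/29.0 = 37.931 min.
Tank 1: C₁ = C_in(1 − e^(−t/τ₁)). Tank 2 (τ₁ ≠ τ₂): C₂ = C_in[1 − (τ₁ e^(−t/τ₁) − τ₂ e^(−t/τ₂))/(τ₁ − τ₂)].
At t = 100: e^(−t/τ₁) = 0.0035457, e^(−t/τ₂) = 0.071621.
C₂ = 1.50·[1 − (17.724·0.0035457 − 37.931·0.071621)/(-20.207)] = 1.50·0.86867 = 1.3030 g/L.

1.30 g/L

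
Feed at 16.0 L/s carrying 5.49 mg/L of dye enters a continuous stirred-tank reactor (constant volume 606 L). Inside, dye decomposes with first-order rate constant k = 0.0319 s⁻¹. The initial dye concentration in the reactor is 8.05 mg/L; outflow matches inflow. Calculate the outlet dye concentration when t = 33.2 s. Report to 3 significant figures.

Accumulation = in − out − consumed: V dC/dt = Q C_in − Q C − k V C.
dC/dt = (Q/V) C_in − (Q/V + k) C; effective rate a = Q/V + k = 0.026403 + 0.0319 = 0.058303 s⁻¹.
C_ss = Q C_in/(Q + kV) = 2.4862 mg/L; C(t) = C_ss + (C₀ − C_ss) e^(−a t).
C(33.2) = 2.4862 + (5.5638)·e^(−0.058303·33.2) = 2.4862 + (5.5638)·0.14433 = 3.2892 mg/L.

3.29 mg/L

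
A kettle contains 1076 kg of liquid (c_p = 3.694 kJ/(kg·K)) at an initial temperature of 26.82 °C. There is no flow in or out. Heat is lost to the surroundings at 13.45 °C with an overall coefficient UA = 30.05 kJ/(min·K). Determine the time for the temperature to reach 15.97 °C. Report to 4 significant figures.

Lumped-capacitance energy balance: M c_p dT/dt = UA(T_amb − T).
τ = M c_p/UA = 132.271 min; T_ss = T_amb = 13.4500 °C.
T(t) = T_ss + (T₀ − T_ss)e^(−t/τ); set T = 15.97:
t = −τ ln[(T − T_ss)/(T₀ − T_ss)] = −132.271 · ln(0.188482) = 220.728 min.

220.7 min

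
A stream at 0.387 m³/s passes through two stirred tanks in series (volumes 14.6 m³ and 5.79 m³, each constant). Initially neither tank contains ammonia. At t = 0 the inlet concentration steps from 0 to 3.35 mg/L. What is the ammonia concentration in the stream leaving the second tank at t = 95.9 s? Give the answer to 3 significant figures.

2.92 mg/L

Time constants: τᵢ = Vᵢ/Q for each well-mixed tank.
τ₁ = 14.6/0.387 = 37.726 s; τ₂ = 5.79/0.387 = 14.961 s.
Tank 1: C₁ = C_in(1 − e^(−t/τ₁)). Tank 2 (τ₁ ≠ τ₂): C₂ = C_in[1 − (τ₁ e^(−t/τ₁) − τ₂ e^(−t/τ₂))/(τ₁ − τ₂)].
At t = 95.9: e^(−t/τ₁) = 0.078708, e^(−t/τ₂) = 0.0016452.
C₂ = 3.35·[1 − (37.726·0.078708 − 14.961·0.0016452)/(22.765)] = 3.35·0.87065 = 2.9167 mg/L.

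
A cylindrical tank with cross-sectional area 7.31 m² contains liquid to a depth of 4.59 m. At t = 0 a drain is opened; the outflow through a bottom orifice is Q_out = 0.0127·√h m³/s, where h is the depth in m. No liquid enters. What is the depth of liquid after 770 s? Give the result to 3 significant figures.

2.17 m

A dh/dt = −Q_out = −0.0127 √h.
Separate and integrate: 2(√h − √h₀) = −(0.0127/A) t.
√h = √4.59 − 0.0127·770/(2·7.31) = 2.1424 − 0.66888 = 1.4736.
h = 1.4736² = 2.1714 m.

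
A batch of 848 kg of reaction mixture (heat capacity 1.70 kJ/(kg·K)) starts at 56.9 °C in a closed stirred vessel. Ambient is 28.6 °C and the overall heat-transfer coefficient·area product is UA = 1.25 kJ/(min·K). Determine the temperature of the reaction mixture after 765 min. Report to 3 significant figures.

43.2 °C

Unsteady energy balance on the tank contents: M c_p dT/dt = −UA(T − T_amb).
dT/dt = (T_ss − T)/τ with T_ss = T_amb = 28.600 °C, τ = M c_p/UA = 848·1.70/1.25 = 1153.3 min.
T approaches T_ss exponentially: T(t) = T_ss + (T₀ − T_ss) e^(−t/τ).
T(765) = 28.600 + (28.300)·0.51514 = 43.178 °C.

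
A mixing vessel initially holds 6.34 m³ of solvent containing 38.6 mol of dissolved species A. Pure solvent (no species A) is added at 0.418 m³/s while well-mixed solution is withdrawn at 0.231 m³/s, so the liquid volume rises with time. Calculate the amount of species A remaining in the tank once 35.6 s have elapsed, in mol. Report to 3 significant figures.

Total volume: dV/dt = Q_in − Q_out = 0.18700 m³/s, so V(t) = 6.34 + 0.18700 t and V(35.6) = 12.997 m³.
Species balance (pure solvent in): dm/dt = −Q_out · m/V(t).
Separate: dm/m = −Q_out dt/V(t) ⇒ ln(m/m₀) = −(Q_out/(Q_in−Q_out)) ln(V/V₀).
m = m₀ (V₀/V)^(Q_out/(Q_in−Q_out)) = 38.6 × (6.34/12.997)^(1.2353) = 15.903 mol.

15.9 mol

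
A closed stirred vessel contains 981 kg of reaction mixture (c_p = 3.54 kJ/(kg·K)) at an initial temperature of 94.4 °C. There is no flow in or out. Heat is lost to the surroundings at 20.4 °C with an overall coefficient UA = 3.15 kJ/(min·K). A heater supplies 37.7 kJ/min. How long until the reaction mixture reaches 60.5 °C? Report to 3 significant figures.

Unsteady energy balance on the tank contents: M c_p dT/dt = −UA(T − T_amb) + Q̇.
τ = M c_p/UA = 1102.5 min; T_ss = T_amb + Q̇/UA = 20.4 + 37.7/3.15 = 32.368 °C.
T(t) = T_ss + (T₀ − T_ss)e^(−t/τ); set T = 60.5:
t = −τ ln[(T − T_ss)/(T₀ − T_ss)] = −1102.5 · ln(0.45351) = 871.77 min.

872 min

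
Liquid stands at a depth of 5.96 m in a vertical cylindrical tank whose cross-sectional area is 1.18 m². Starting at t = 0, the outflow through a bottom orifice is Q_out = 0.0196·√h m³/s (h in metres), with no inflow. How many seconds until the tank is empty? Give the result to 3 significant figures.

Mass balance (ρ constant): A dh/dt = −0.0196 √h.
∫ h^(−1/2) dh = −(0.0196/A) ∫ dt, giving 2√h = 2√h₀ − (0.0196/A) t.
Tank is empty when √h = 0: t_empty = 2A√h₀/0.0196.
t_empty = 2·1.18·√5.96/0.0196 = 2.3600·2.4413/0.0196 = 293.95 s.

294 s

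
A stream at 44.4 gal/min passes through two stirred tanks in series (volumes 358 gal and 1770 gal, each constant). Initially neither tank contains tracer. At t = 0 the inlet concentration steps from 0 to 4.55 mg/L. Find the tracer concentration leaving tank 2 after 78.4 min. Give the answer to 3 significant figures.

Species balance on tank i: dCᵢ/dt = (Cᵢ₋₁ − Cᵢ)/τᵢ with τᵢ = Vᵢ/Q.
τ₁ = 358/44.4 = 8.0631 min; τ₂ = 1770/44.4 = 39.865 min.
Tank 1: C₁ = C_in(1 − e^(−t/τ₁)). Tank 2 (τ₁ ≠ τ₂): C₂ = C_in[1 − (τ₁ e^(−t/τ₁) − τ₂ e^(−t/τ₂))/(τ₁ − τ₂)].
At t = 78.4: e^(−t/τ₁) = 5.9869e-05, e^(−t/τ₂) = 0.13993.
C₂ = 4.55·[1 − (8.0631·5.9869e-05 − 39.865·0.13993)/(-31.802)] = 4.55·0.82461 = 3.7520 mg/L.

3.75 mg/L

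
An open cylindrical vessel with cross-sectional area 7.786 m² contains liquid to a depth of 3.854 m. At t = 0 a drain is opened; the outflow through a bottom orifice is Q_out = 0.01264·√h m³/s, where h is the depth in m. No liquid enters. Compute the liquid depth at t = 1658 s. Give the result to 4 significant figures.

A dh/dt = −Q_out = −0.01264 √h.
This is separable: 2 d(√h)/dt = −0.01264/A, so √h = √h₀ − (0.01264/(2A)) t.
√h = √3.854 − 0.01264·1658/(2·7.786) = 1.96316 − 1.34582 = 0.617340.
h = 0.617340² = 0.381109 m.

0.3811 m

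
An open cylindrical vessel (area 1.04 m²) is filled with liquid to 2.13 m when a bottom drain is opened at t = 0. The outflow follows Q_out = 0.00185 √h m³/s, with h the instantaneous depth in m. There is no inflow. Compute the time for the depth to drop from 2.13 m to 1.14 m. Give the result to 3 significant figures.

With no inflow, A dh/dt = −0.00185 √h.
This is separable: 2 d(√h)/dt = −0.00185/A, so √h = √h₀ − (0.00185/(2A)) t.
t = 2A(√h₀ − √h)/0.00185 = 2·1.04·(√2.13 − √1.14)/0.00185
  = 2.0800 × (1.4595 − 1.0677) / 0.00185 = 440.45 s.

440 s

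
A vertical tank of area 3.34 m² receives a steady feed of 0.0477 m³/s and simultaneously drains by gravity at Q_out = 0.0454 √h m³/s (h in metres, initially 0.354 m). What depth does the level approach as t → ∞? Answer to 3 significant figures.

1.10 m

Unsteady balance on liquid volume: A dh/dt = Q_in − 0.0454 √h. At steady state dh/dt = 0:
Q_in = 0.0454 √h_ss ⇒ √h_ss = 0.0477/0.0454 = 1.0507.
h_ss = 1.0507² = 1.1039 m. (Since h₀ = 0.354 m < h_ss, the level will rise toward this value.)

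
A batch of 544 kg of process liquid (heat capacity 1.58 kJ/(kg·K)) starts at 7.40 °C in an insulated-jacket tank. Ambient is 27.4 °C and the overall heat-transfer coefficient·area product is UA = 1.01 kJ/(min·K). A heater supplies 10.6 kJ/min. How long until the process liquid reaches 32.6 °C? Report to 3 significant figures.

Energy balance: M c_p dT/dt = −UA(T − T_amb) + Q̇.
τ = M c_p/UA = 851.01 min; T_ss = T_amb + Q̇/UA = 27.4 + 10.6/1.01 = 37.895 °C.
T(t) = T_ss + (T₀ − T_ss)e^(−t/τ); set T = 32.6:
t = −τ ln[(T − T_ss)/(T₀ − T_ss)] = −851.01 · ln(0.17364) = 1489.9 min.

1490 min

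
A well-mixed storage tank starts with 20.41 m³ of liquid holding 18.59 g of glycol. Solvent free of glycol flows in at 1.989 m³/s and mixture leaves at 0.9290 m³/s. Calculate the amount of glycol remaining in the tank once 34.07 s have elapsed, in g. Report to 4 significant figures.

7.613 g

Total volume: dV/dt = Q_in − Q_out = 1.06000 m³/s, so V(t) = 20.41 + 1.06000 t and V(34.07) = 56.5242 m³.
Solute balance: dm/dt = 0 − Q_out C = −Q_out m/V(t).
dm/m = −Q_out dt/(V₀ + 1.06000 t); integrating gives ln(m/m₀) = −(Q_out/(Q_in−Q_out)) ln(V/V₀).
m = m₀ (V₀/V)^(Q_out/(Q_in−Q_out)) = 18.59 × (20.41/56.5242)^(0.876415) = 7.61309 g.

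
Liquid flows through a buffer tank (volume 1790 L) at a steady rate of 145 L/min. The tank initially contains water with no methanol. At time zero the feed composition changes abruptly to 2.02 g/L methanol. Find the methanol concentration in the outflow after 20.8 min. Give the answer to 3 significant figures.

Accumulation = in − out for the solute gives V dC/dt = Q(C_in − C).
Time constant τ = V/Q = 1790/145 = 12.345 min.
Integrating: C(t) = C_in + (C₀ − C_in) e^(−t/τ).
C(20.8) = 2.02 + (0 − 2.02)·e^(−20.8/12.345) = 2.02 + (-2.0200)·0.18546 = 1.6454 g/L.

1.65 g/L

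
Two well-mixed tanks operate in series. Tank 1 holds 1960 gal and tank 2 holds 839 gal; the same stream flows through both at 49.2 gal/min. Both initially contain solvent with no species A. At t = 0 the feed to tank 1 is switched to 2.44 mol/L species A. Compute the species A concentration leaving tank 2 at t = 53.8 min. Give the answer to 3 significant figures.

Species balance on tank i: dCᵢ/dt = (Cᵢ₋₁ − Cᵢ)/τᵢ with τᵢ = Vᵢ/Q.
τ₁ = 1960/49.2 = 39.837 min; τ₂ = 839/49.2 = 17.053 min.
Solving the cascade with C₁(0)=C₂(0)=0 gives C₂(t) = C_in[1 − (τ₁ e^(−t/τ₁) − τ₂ e^(−t/τ₂))/(τ₁ − τ₂)].
At t = 53.8: e^(−t/τ₁) = 0.25911, e^(−t/τ₂) = 0.042643.
C₂ = 2.44·[1 − (39.837·0.25911 − 17.053·0.042643)/(22.785)] = 2.44·0.57887 = 1.4124 mol/L.

1.41 mol/L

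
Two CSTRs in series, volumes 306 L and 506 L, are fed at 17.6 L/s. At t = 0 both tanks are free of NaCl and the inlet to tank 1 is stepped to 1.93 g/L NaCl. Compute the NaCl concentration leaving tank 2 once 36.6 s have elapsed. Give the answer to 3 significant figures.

0.923 g/L

Each tank obeys Vᵢ dCᵢ/dt = Q(Cᵢ₋₁ − Cᵢ), so τᵢ = Vᵢ/Q.
τ₁ = 306/17.6 = 17.386 s; τ₂ = 506/17.6 = 28.750 s.
Tank 1: C₁ = C_in(1 − e^(−t/τ₁)). Tank 2 (τ₁ ≠ τ₂): C₂ = C_in[1 − (τ₁ e^(−t/τ₁) − τ₂ e^(−t/τ₂))/(τ₁ − τ₂)].
At t = 36.6: e^(−t/τ₁) = 0.12183, e^(−t/τ₂) = 0.27998.
C₂ = 1.93·[1 − (17.386·0.12183 − 28.750·0.27998)/(-11.364)] = 1.93·0.47806 = 0.92266 g/L.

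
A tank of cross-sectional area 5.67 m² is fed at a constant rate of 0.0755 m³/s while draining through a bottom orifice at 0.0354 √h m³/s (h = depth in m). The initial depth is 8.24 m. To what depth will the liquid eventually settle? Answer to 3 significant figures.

4.55 m

A dh/dt = Q_in − 0.0354 √h. Steady state requires inflow = outflow:
Q_in = 0.0354 √h_ss ⇒ √h_ss = 0.0755/0.0354 = 2.1328.
h_ss = 2.1328² = 4.5487 m. (Since h₀ = 8.24 m > h_ss, the level will fall toward this value.)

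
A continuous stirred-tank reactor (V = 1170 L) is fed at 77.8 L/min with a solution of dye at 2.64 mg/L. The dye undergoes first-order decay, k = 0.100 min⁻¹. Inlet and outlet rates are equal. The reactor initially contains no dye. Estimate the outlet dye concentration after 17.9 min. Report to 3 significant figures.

1.00 mg/L

Accumulation = in − out − consumed: V dC/dt = Q C_in − Q C − k V C.
dC/dt = (Q/V) C_in − (Q/V + k) C; effective rate a = Q/V + k = 0.066496 + 0.100 = 0.16650 min⁻¹.
C_ss = Q C_in/(Q + kV) = 1.0544 mg/L; C(t) = C_ss + (C₀ − C_ss) e^(−a t).
C(17.9) = 1.0544 + (-1.0544)·e^(−0.16650·17.9) = 1.0544 + (-1.0544)·0.050779 = 1.0008 mg/L.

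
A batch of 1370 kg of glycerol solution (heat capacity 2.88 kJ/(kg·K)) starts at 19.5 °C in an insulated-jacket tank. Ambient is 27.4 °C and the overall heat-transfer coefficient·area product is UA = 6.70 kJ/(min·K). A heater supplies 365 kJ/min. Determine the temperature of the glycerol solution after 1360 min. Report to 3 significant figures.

75.7 °C

Lumped-capacitance energy balance: M c_p dT/dt = UA(T_amb − T) + Q̇.
dT/dt = (T_ss − T)/τ with T_ss = T_amb + Q̇/UA = 27.4 + 365/6.70 = 81.878 °C, τ = M c_p/UA = 1370·2.88/6.70 = 588.90 min.
Integrating: T(t) = T_ss + (T₀ − T_ss) e^(−t/τ).
T(1360) = 81.878 + (-62.378)·0.099320 = 75.682 °C.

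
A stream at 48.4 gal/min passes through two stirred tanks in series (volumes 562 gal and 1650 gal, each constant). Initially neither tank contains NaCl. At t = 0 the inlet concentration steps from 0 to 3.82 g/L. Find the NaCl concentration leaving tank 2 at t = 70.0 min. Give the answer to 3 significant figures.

Each tank obeys Vᵢ dCᵢ/dt = Q(Cᵢ₋₁ − Cᵢ), so τᵢ = Vᵢ/Q.
τ₁ = 562/48.4 = 11.612 min; τ₂ = 1650/48.4 = 34.091 min.
Tank 1: C₁ = C_in(1 − e^(−t/τ₁)). Tank 2 (τ₁ ≠ τ₂): C₂ = C_in[1 − (τ₁ e^(−t/τ₁) − τ₂ e^(−t/τ₂))/(τ₁ − τ₂)].
At t = 70.0: e^(−t/τ₁) = 0.0024092, e^(−t/τ₂) = 0.12831.
C₂ = 3.82·[1 − (11.612·0.0024092 − 34.091·0.12831)/(-22.479)] = 3.82·0.80666 = 3.0814 g/L.

3.08 g/L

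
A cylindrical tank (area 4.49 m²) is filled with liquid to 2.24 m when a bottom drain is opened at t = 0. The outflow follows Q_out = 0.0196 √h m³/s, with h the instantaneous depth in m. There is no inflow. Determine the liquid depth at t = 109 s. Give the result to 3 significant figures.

A dh/dt = −Q_out = −0.0196 √h.
This is separable: 2 d(√h)/dt = −0.0196/A, so √h = √h₀ − (0.0196/(2A)) t.
√h = √2.24 − 0.0196·109/(2·4.49) = 1.4967 − 0.23791 = 1.2588.
h = 1.2588² = 1.5845 m.

1.58 m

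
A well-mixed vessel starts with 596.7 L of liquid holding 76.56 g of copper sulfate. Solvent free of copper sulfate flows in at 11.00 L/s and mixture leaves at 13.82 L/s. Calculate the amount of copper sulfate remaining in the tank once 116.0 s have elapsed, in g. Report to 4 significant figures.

1.559 g

Let m(t) be the amount of copper sulfate. Volume: V(t) = V₀ + (Q_in − Q_out) t = 596.7 − 2.82000 t; V(116.0) = 269.580 L.
Species balance (pure solvent in): dm/dt = −Q_out · m/V(t).
Separate: dm/m = −Q_out dt/V(t) ⇒ ln(m/m₀) = −(Q_out/(Q_in−Q_out)) ln(V/V₀).
m = m₀ (V₀/V)^(Q_out/(Q_in−Q_out)) = 76.56 × (596.7/269.580)^(-4.90071) = 1.55927 g.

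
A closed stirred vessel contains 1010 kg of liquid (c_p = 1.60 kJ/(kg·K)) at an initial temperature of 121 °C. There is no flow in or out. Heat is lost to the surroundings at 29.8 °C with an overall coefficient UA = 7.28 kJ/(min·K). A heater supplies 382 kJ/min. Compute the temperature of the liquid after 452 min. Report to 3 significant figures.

87.3 °C

Lumped-capacitance energy balance: M c_p dT/dt = UA(T_amb − T) + Q̇.
dT/dt = (T_ss − T)/τ with T_ss = T_amb + Q̇/UA = 29.8 + 382/7.28 = 82.273 °C, τ = M c_p/UA = 1010·1.60/7.28 = 221.98 min.
Integrating: T(t) = T_ss + (T₀ − T_ss) e^(−t/τ).
T(452) = 82.273 + (38.727)·0.13052 = 87.327 °C.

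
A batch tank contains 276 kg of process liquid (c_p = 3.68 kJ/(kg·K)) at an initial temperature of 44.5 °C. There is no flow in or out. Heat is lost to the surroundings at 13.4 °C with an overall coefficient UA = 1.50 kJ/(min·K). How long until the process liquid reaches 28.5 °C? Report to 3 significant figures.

489 min

M c_p dT/dt = −UA(T − T_amb).
τ = M c_p/UA = 677.12 min; T_ss = T_amb = 13.400 °C.
T(t) = T_ss + (T₀ − T_ss)e^(−t/τ); set T = 28.5:
t = −τ ln[(T − T_ss)/(T₀ − T_ss)] = −677.12 · ln(0.48553) = 489.23 min.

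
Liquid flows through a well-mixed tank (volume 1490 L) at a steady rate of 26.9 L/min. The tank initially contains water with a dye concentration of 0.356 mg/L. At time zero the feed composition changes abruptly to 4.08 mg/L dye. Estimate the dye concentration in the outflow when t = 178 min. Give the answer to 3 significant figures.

3.93 mg/L

Unsteady species balance (constant V, well mixed): V dC/dt = Q(C_in − C).
Time constant τ = V/Q = 1490/26.9 = 55.390 min.
Integrating: C(t) = C_in + (C₀ − C_in) e^(−t/τ).
C(178) = 4.08 + (0.356 − 4.08)·e^(−178/55.390) = 4.08 + (-3.7240)·0.040213 = 3.9302 mg/L.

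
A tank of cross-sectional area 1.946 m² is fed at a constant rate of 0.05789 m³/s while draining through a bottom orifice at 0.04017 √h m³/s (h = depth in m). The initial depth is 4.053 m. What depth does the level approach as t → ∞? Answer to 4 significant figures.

Unsteady balance on liquid volume: A dh/dt = Q_in − 0.04017 √h. At steady state dh/dt = 0:
Q_in = 0.04017 √h_ss ⇒ √h_ss = 0.05789/0.04017 = 1.44113.
h_ss = 1.44113² = 2.07684 m. (Since h₀ = 4.053 m > h_ss, the level will fall toward this value.)

2.077 m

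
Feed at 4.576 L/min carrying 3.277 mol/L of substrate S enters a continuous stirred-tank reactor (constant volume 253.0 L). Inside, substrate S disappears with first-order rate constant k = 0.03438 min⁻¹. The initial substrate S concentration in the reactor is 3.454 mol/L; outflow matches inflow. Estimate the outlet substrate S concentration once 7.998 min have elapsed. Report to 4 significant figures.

Accumulation = in − out − consumed: V dC/dt = Q C_in − Q C − k V C.
dC/dt = (Q/V) C_in − (Q/V + k) C; effective rate a = Q/V + k = 0.0180870 + 0.03438 = 0.0524670 min⁻¹.
C_ss = Q C_in/(Q + kV) = 1.12968 mol/L; C(t) = C_ss + (C₀ − C_ss) e^(−a t).
C(7.998) = 1.12968 + (2.32432)·e^(−0.0524670·7.998) = 1.12968 + (2.32432)·0.657290 = 2.65743 mol/L.

2.657 mol/L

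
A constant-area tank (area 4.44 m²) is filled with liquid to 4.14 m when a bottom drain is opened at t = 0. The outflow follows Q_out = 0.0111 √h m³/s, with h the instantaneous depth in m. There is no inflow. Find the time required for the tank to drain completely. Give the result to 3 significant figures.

A dh/dt = −Q_out = −0.0111 √h.
This is separable: 2 d(√h)/dt = −0.0111/A, so √h = √h₀ − (0.0111/(2A)) t.
Tank is empty when √h = 0: t_empty = 2A√h₀/0.0111.
t_empty = 2·4.44·√4.14/0.0111 = 8.8800·2.0347/0.0111 = 1627.8 s.

1630 s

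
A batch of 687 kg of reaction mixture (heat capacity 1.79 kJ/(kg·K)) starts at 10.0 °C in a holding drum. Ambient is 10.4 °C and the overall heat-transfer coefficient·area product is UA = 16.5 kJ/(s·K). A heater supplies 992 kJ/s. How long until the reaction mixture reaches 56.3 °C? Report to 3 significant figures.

108 s

Unsteady energy balance on the tank contents: M c_p dT/dt = −UA(T − T_amb) + Q̇.
τ = M c_p/UA = 74.529 s; T_ss = T_amb + Q̇/UA = 10.4 + 992/16.5 = 70.521 °C.
T(t) = T_ss + (T₀ − T_ss)e^(−t/τ); set T = 56.3:
t = −τ ln[(T − T_ss)/(T₀ − T_ss)] = −74.529 · ln(0.23498) = 107.94 s.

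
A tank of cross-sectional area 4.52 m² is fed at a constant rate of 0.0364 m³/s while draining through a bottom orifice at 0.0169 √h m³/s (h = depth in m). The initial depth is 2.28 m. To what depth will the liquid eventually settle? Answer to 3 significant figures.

Level balance: A dh/dt = 0.0364 − 0.0169 √h. Setting dh/dt = 0:
Q_in = 0.0169 √h_ss ⇒ √h_ss = 0.0364/0.0169 = 2.1538.
h_ss = 2.1538² = 4.6391 m. (Since h₀ = 2.28 m < h_ss, the level will rise toward this value.)

4.64 m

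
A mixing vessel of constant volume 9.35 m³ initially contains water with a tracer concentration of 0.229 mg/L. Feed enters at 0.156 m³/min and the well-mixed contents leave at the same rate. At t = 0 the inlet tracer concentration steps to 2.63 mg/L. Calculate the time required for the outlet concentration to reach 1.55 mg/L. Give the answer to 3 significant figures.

Accumulation = in − out for the solute gives V dC/dt = Q(C_in − C), so τ = V/Q = 59.936 min.
C(t) = C_in + (C₀ − C_in) e^(−t/τ). Set C = 1.55 and solve for t:
e^(−t/τ) = (C − C_in)/(C₀ − C_in) = (1.55 − 2.63)/(0.229 − 2.63) = 0.44981
t = −τ ln(…) = 59.936 × 0.79892 = 47.884 min.

47.9 min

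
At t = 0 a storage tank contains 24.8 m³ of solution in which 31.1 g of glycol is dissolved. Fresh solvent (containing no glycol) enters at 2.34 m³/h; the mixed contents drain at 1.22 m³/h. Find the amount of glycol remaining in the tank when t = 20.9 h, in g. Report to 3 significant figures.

Total volume: dV/dt = Q_in − Q_out = 1.1200 m³/h, so V(t) = 24.8 + 1.1200 t and V(20.9) = 48.208 m³.
Solute balance: dm/dt = 0 − Q_out C = −Q_out m/V(t).
Separate: dm/m = −Q_out dt/V(t) ⇒ ln(m/m₀) = −(Q_out/(Q_in−Q_out)) ln(V/V₀).
m = m₀ (V₀/V)^(Q_out/(Q_in−Q_out)) = 31.1 × (24.8/48.208)^(1.0893) = 15.077 g.

15.1 g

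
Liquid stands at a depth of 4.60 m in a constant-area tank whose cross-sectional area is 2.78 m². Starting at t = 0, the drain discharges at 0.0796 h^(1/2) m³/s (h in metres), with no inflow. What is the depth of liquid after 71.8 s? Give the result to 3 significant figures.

With no inflow, A dh/dt = −0.0796 √h.
This is separable: 2 d(√h)/dt = −0.0796/A, so √h = √h₀ − (0.0796/(2A)) t.
√h = √4.60 − 0.0796·71.8/(2·2.78) = 2.1448 − 1.0279 = 1.1168.
h = 1.1168² = 1.2473 m.

1.25 m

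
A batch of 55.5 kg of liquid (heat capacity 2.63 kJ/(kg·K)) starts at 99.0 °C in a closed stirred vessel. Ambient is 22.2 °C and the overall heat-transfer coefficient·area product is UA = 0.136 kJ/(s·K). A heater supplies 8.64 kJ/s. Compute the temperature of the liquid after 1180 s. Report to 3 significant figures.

90.1 °C

Lumped-capacitance energy balance: M c_p dT/dt = UA(T_amb − T) + Q̇.
dT/dt = (T_ss − T)/τ with T_ss = T_amb + Q̇/UA = 22.2 + 8.64/0.136 = 85.729 °C, τ = M c_p/UA = 55.5·2.63/0.136 = 1073.3 s.
Integrating: T(t) = T_ss + (T₀ − T_ss) e^(−t/τ).
T(1180) = 85.729 + (13.271)·0.33306 = 90.149 °C.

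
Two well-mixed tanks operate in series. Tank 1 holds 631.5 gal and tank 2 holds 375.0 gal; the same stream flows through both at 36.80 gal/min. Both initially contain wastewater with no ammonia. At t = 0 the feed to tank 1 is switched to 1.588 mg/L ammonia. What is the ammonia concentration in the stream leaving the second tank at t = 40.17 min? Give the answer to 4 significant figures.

1.257 mg/L

Time constants: τᵢ = Vᵢ/Q for each well-mixed tank.
τ₁ = 631.5/36.80 = 17.1603 min; τ₂ = 375.0/36.80 = 10.1902 min.
Tank 1: C₁ = C_in(1 − e^(−t/τ₁)). Tank 2 (τ₁ ≠ τ₂): C₂ = C_in[1 − (τ₁ e^(−t/τ₁) − τ₂ e^(−t/τ₂))/(τ₁ − τ₂)].
At t = 40.17: e^(−t/τ₁) = 0.0962444, e^(−t/τ₂) = 0.0194090.
C₂ = 1.588·[1 − (17.1603·0.0962444 − 10.1902·0.0194090)/(6.97011)] = 1.588·0.791423 = 1.25678 mg/L.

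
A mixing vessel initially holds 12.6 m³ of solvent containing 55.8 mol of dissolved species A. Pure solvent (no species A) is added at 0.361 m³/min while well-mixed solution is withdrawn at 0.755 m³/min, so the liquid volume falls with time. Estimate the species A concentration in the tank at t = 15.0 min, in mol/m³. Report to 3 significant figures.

Total volume: dV/dt = Q_in − Q_out = -0.39400 m³/min, so V(t) = 12.6 − 0.39400 t and V(15.0) = 6.6900 m³.
Solute balance: dm/dt = 0 − Q_out C = −Q_out m/V(t).
dm/m = −Q_out dt/(V₀ − 0.39400 t); integrating gives ln(m/m₀) = −(Q_out/(Q_in−Q_out)) ln(V/V₀).
m = m₀ (V₀/V)^(Q_out/(Q_in−Q_out)) = 55.8 × (12.6/6.6900)^(-1.9162) = 16.587 mol.
C = m/V = 16.587/6.6900 = 2.4794 mol/m³.

2.48 mol/m³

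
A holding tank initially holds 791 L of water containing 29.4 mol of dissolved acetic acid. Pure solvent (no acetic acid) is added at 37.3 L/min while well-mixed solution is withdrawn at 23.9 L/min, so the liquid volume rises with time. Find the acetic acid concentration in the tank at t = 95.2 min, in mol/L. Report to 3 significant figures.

Total volume: dV/dt = Q_in − Q_out = 13.400 L/min, so V(t) = 791 + 13.400 t and V(95.2) = 2066.7 L.
Species balance (pure solvent in): dm/dt = −Q_out · m/V(t).
Separate: dm/m = −Q_out dt/V(t) ⇒ ln(m/m₀) = −(Q_out/(Q_in−Q_out)) ln(V/V₀).
m = m₀ (V₀/V)^(Q_out/(Q_in−Q_out)) = 29.4 × (791/2066.7)^(1.7836) = 5.3018 mol.
C = m/V = 5.3018/2066.7 = 0.0025654 mol/L.

0.00257 mol/L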